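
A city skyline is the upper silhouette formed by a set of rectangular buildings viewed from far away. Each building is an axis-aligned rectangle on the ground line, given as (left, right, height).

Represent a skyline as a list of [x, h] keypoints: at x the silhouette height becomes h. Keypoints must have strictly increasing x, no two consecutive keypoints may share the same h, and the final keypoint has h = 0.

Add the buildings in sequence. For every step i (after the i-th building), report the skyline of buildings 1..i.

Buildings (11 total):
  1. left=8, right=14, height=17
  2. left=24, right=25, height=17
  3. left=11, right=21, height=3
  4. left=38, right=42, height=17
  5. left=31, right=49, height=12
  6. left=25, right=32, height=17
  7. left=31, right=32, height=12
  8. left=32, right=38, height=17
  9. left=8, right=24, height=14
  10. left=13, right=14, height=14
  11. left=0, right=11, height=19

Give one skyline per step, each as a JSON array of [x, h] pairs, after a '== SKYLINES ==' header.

== SKYLINES ==
[[8,17],[14,0]]
[[8,17],[14,0],[24,17],[25,0]]
[[8,17],[14,3],[21,0],[24,17],[25,0]]
[[8,17],[14,3],[21,0],[24,17],[25,0],[38,17],[42,0]]
[[8,17],[14,3],[21,0],[24,17],[25,0],[31,12],[38,17],[42,12],[49,0]]
[[8,17],[14,3],[21,0],[24,17],[32,12],[38,17],[42,12],[49,0]]
[[8,17],[14,3],[21,0],[24,17],[32,12],[38,17],[42,12],[49,0]]
[[8,17],[14,3],[21,0],[24,17],[42,12],[49,0]]
[[8,17],[14,14],[24,17],[42,12],[49,0]]
[[8,17],[14,14],[24,17],[42,12],[49,0]]
[[0,19],[11,17],[14,14],[24,17],[42,12],[49,0]]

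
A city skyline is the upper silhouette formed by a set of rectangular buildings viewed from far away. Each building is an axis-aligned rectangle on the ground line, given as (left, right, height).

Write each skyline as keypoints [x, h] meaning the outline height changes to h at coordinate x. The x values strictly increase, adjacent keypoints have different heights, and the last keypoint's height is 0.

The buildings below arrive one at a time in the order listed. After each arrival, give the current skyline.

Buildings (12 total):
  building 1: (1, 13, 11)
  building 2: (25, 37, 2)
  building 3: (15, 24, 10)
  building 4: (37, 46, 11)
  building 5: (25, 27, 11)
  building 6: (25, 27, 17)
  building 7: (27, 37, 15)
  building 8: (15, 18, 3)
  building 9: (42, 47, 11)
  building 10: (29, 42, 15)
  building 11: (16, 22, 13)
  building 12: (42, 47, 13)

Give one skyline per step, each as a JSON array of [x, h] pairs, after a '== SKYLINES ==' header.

== SKYLINES ==
[[1,11],[13,0]]
[[1,11],[13,0],[25,2],[37,0]]
[[1,11],[13,0],[15,10],[24,0],[25,2],[37,0]]
[[1,11],[13,0],[15,10],[24,0],[25,2],[37,11],[46,0]]
[[1,11],[13,0],[15,10],[24,0],[25,11],[27,2],[37,11],[46,0]]
[[1,11],[13,0],[15,10],[24,0],[25,17],[27,2],[37,11],[46,0]]
[[1,11],[13,0],[15,10],[24,0],[25,17],[27,15],[37,11],[46,0]]
[[1,11],[13,0],[15,10],[24,0],[25,17],[27,15],[37,11],[46,0]]
[[1,11],[13,0],[15,10],[24,0],[25,17],[27,15],[37,11],[47,0]]
[[1,11],[13,0],[15,10],[24,0],[25,17],[27,15],[42,11],[47,0]]
[[1,11],[13,0],[15,10],[16,13],[22,10],[24,0],[25,17],[27,15],[42,11],[47,0]]
[[1,11],[13,0],[15,10],[16,13],[22,10],[24,0],[25,17],[27,15],[42,13],[47,0]]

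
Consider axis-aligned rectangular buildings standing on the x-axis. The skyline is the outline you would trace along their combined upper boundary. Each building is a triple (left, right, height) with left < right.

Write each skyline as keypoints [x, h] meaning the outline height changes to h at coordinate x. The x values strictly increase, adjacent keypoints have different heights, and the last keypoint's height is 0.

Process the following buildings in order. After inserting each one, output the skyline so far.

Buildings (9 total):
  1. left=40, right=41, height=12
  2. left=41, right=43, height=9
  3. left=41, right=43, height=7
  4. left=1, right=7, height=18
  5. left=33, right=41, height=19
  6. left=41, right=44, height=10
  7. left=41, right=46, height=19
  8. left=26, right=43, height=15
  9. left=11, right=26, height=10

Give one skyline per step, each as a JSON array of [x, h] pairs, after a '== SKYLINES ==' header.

== SKYLINES ==
[[40,12],[41,0]]
[[40,12],[41,9],[43,0]]
[[40,12],[41,9],[43,0]]
[[1,18],[7,0],[40,12],[41,9],[43,0]]
[[1,18],[7,0],[33,19],[41,9],[43,0]]
[[1,18],[7,0],[33,19],[41,10],[44,0]]
[[1,18],[7,0],[33,19],[46,0]]
[[1,18],[7,0],[26,15],[33,19],[46,0]]
[[1,18],[7,0],[11,10],[26,15],[33,19],[46,0]]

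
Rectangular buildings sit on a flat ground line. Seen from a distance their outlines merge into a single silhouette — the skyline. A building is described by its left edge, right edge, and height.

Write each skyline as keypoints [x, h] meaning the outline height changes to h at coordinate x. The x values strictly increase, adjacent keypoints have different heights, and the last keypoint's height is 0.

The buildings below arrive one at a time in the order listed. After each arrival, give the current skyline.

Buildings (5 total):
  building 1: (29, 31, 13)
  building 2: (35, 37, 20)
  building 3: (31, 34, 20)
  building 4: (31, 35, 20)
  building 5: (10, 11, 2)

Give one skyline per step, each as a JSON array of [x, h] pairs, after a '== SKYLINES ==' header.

== SKYLINES ==
[[29,13],[31,0]]
[[29,13],[31,0],[35,20],[37,0]]
[[29,13],[31,20],[34,0],[35,20],[37,0]]
[[29,13],[31,20],[37,0]]
[[10,2],[11,0],[29,13],[31,20],[37,0]]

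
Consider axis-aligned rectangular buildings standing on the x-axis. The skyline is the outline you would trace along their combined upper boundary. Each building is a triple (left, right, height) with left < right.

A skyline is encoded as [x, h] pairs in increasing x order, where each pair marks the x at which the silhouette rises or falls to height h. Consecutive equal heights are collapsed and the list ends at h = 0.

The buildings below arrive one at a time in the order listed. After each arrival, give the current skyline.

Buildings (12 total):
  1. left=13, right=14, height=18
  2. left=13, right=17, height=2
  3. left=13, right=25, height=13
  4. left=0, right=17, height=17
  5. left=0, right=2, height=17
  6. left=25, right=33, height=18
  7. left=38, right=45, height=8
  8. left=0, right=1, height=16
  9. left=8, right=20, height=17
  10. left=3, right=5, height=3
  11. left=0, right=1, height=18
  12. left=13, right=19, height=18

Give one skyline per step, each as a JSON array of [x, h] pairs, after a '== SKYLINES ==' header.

== SKYLINES ==
[[13,18],[14,0]]
[[13,18],[14,2],[17,0]]
[[13,18],[14,13],[25,0]]
[[0,17],[13,18],[14,17],[17,13],[25,0]]
[[0,17],[13,18],[14,17],[17,13],[25,0]]
[[0,17],[13,18],[14,17],[17,13],[25,18],[33,0]]
[[0,17],[13,18],[14,17],[17,13],[25,18],[33,0],[38,8],[45,0]]
[[0,17],[13,18],[14,17],[17,13],[25,18],[33,0],[38,8],[45,0]]
[[0,17],[13,18],[14,17],[20,13],[25,18],[33,0],[38,8],[45,0]]
[[0,17],[13,18],[14,17],[20,13],[25,18],[33,0],[38,8],[45,0]]
[[0,18],[1,17],[13,18],[14,17],[20,13],[25,18],[33,0],[38,8],[45,0]]
[[0,18],[1,17],[13,18],[19,17],[20,13],[25,18],[33,0],[38,8],[45,0]]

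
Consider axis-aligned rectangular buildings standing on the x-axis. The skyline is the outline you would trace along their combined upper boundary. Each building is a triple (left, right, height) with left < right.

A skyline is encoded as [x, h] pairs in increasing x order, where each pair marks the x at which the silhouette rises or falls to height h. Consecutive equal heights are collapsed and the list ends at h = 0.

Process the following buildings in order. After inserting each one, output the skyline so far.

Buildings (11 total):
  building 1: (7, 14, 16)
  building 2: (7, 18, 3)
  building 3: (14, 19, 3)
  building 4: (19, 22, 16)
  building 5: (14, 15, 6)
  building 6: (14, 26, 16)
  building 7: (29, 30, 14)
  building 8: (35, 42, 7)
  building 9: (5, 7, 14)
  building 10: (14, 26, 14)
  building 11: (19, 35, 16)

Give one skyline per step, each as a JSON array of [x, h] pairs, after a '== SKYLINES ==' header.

== SKYLINES ==
[[7,16],[14,0]]
[[7,16],[14,3],[18,0]]
[[7,16],[14,3],[19,0]]
[[7,16],[14,3],[19,16],[22,0]]
[[7,16],[14,6],[15,3],[19,16],[22,0]]
[[7,16],[26,0]]
[[7,16],[26,0],[29,14],[30,0]]
[[7,16],[26,0],[29,14],[30,0],[35,7],[42,0]]
[[5,14],[7,16],[26,0],[29,14],[30,0],[35,7],[42,0]]
[[5,14],[7,16],[26,0],[29,14],[30,0],[35,7],[42,0]]
[[5,14],[7,16],[35,7],[42,0]]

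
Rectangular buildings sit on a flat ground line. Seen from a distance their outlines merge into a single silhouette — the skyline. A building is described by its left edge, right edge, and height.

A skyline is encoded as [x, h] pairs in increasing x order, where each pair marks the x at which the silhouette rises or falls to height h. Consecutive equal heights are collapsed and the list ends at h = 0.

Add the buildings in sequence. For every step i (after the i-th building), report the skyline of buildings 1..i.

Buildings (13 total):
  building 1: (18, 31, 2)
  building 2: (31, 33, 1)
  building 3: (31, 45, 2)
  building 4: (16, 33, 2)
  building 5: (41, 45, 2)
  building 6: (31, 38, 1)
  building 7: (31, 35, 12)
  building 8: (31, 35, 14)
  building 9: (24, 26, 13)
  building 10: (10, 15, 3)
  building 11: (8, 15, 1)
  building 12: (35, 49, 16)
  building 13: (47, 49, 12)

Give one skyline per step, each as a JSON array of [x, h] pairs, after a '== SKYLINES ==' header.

== SKYLINES ==
[[18,2],[31,0]]
[[18,2],[31,1],[33,0]]
[[18,2],[45,0]]
[[16,2],[45,0]]
[[16,2],[45,0]]
[[16,2],[45,0]]
[[16,2],[31,12],[35,2],[45,0]]
[[16,2],[31,14],[35,2],[45,0]]
[[16,2],[24,13],[26,2],[31,14],[35,2],[45,0]]
[[10,3],[15,0],[16,2],[24,13],[26,2],[31,14],[35,2],[45,0]]
[[8,1],[10,3],[15,0],[16,2],[24,13],[26,2],[31,14],[35,2],[45,0]]
[[8,1],[10,3],[15,0],[16,2],[24,13],[26,2],[31,14],[35,16],[49,0]]
[[8,1],[10,3],[15,0],[16,2],[24,13],[26,2],[31,14],[35,16],[49,0]]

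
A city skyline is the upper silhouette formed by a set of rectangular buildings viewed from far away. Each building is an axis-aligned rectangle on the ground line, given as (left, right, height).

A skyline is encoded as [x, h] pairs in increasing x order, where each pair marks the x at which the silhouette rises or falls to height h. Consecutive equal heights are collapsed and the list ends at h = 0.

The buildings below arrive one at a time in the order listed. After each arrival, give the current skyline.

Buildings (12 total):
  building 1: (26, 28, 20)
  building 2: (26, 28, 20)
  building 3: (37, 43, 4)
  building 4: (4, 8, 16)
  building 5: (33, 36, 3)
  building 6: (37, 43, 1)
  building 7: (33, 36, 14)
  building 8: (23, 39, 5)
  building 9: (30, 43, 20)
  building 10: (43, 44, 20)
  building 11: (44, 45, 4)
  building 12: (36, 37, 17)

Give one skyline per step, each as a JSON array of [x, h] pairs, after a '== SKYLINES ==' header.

== SKYLINES ==
[[26,20],[28,0]]
[[26,20],[28,0]]
[[26,20],[28,0],[37,4],[43,0]]
[[4,16],[8,0],[26,20],[28,0],[37,4],[43,0]]
[[4,16],[8,0],[26,20],[28,0],[33,3],[36,0],[37,4],[43,0]]
[[4,16],[8,0],[26,20],[28,0],[33,3],[36,0],[37,4],[43,0]]
[[4,16],[8,0],[26,20],[28,0],[33,14],[36,0],[37,4],[43,0]]
[[4,16],[8,0],[23,5],[26,20],[28,5],[33,14],[36,5],[39,4],[43,0]]
[[4,16],[8,0],[23,5],[26,20],[28,5],[30,20],[43,0]]
[[4,16],[8,0],[23,5],[26,20],[28,5],[30,20],[44,0]]
[[4,16],[8,0],[23,5],[26,20],[28,5],[30,20],[44,4],[45,0]]
[[4,16],[8,0],[23,5],[26,20],[28,5],[30,20],[44,4],[45,0]]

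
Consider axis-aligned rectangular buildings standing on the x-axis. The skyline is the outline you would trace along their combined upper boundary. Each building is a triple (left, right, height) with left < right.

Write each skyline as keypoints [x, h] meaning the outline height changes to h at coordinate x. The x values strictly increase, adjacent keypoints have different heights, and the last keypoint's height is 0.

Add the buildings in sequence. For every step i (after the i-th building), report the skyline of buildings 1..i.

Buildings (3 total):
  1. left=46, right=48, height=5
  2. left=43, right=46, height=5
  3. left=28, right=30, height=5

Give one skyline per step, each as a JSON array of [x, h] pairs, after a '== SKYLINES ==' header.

== SKYLINES ==
[[46,5],[48,0]]
[[43,5],[48,0]]
[[28,5],[30,0],[43,5],[48,0]]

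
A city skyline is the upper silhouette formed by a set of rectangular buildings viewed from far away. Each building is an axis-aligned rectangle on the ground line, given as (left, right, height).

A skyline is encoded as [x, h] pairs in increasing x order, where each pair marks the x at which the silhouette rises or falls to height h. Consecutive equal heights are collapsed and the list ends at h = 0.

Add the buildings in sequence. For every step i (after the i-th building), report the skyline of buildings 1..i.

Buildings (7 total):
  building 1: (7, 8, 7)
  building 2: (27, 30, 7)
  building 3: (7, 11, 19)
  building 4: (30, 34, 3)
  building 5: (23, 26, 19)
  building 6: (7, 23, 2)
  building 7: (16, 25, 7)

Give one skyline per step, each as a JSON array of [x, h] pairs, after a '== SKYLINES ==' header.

== SKYLINES ==
[[7,7],[8,0]]
[[7,7],[8,0],[27,7],[30,0]]
[[7,19],[11,0],[27,7],[30,0]]
[[7,19],[11,0],[27,7],[30,3],[34,0]]
[[7,19],[11,0],[23,19],[26,0],[27,7],[30,3],[34,0]]
[[7,19],[11,2],[23,19],[26,0],[27,7],[30,3],[34,0]]
[[7,19],[11,2],[16,7],[23,19],[26,0],[27,7],[30,3],[34,0]]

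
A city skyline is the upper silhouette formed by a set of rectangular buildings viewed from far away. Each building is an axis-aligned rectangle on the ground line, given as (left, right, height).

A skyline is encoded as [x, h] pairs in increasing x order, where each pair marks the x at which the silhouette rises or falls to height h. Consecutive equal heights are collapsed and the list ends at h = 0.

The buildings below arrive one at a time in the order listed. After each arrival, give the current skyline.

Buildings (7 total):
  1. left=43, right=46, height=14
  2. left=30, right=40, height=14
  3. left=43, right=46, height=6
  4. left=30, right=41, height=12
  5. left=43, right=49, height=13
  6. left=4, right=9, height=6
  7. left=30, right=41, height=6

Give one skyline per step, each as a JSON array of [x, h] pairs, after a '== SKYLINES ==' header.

== SKYLINES ==
[[43,14],[46,0]]
[[30,14],[40,0],[43,14],[46,0]]
[[30,14],[40,0],[43,14],[46,0]]
[[30,14],[40,12],[41,0],[43,14],[46,0]]
[[30,14],[40,12],[41,0],[43,14],[46,13],[49,0]]
[[4,6],[9,0],[30,14],[40,12],[41,0],[43,14],[46,13],[49,0]]
[[4,6],[9,0],[30,14],[40,12],[41,0],[43,14],[46,13],[49,0]]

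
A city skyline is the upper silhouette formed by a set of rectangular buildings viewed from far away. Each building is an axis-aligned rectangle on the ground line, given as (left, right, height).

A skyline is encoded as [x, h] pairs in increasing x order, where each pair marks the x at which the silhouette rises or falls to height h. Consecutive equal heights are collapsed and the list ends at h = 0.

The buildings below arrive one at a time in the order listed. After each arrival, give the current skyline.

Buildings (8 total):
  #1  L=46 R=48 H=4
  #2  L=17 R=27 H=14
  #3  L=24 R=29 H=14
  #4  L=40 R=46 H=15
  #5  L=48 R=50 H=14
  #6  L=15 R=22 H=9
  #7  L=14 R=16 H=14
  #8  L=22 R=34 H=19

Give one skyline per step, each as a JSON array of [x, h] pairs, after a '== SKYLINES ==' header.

== SKYLINES ==
[[46,4],[48,0]]
[[17,14],[27,0],[46,4],[48,0]]
[[17,14],[29,0],[46,4],[48,0]]
[[17,14],[29,0],[40,15],[46,4],[48,0]]
[[17,14],[29,0],[40,15],[46,4],[48,14],[50,0]]
[[15,9],[17,14],[29,0],[40,15],[46,4],[48,14],[50,0]]
[[14,14],[16,9],[17,14],[29,0],[40,15],[46,4],[48,14],[50,0]]
[[14,14],[16,9],[17,14],[22,19],[34,0],[40,15],[46,4],[48,14],[50,0]]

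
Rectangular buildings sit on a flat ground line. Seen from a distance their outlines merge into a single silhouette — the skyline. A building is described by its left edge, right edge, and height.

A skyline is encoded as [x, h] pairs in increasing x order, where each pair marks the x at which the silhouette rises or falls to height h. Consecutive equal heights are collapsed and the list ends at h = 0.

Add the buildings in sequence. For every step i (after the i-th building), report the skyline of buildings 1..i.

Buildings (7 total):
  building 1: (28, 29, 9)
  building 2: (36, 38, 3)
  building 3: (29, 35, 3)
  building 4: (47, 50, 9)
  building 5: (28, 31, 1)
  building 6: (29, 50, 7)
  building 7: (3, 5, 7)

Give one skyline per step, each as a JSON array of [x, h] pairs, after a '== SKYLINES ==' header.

== SKYLINES ==
[[28,9],[29,0]]
[[28,9],[29,0],[36,3],[38,0]]
[[28,9],[29,3],[35,0],[36,3],[38,0]]
[[28,9],[29,3],[35,0],[36,3],[38,0],[47,9],[50,0]]
[[28,9],[29,3],[35,0],[36,3],[38,0],[47,9],[50,0]]
[[28,9],[29,7],[47,9],[50,0]]
[[3,7],[5,0],[28,9],[29,7],[47,9],[50,0]]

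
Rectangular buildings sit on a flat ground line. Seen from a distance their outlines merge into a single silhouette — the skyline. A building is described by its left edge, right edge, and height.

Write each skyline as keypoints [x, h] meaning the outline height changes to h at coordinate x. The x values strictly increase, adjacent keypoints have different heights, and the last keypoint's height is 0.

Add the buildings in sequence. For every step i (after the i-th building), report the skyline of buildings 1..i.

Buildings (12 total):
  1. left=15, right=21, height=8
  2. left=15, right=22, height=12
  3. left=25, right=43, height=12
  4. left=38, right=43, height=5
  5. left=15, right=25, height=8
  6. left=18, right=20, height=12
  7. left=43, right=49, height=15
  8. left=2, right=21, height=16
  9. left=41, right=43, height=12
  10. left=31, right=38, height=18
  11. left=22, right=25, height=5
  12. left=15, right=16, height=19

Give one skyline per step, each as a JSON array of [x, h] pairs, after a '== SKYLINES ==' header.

== SKYLINES ==
[[15,8],[21,0]]
[[15,12],[22,0]]
[[15,12],[22,0],[25,12],[43,0]]
[[15,12],[22,0],[25,12],[43,0]]
[[15,12],[22,8],[25,12],[43,0]]
[[15,12],[22,8],[25,12],[43,0]]
[[15,12],[22,8],[25,12],[43,15],[49,0]]
[[2,16],[21,12],[22,8],[25,12],[43,15],[49,0]]
[[2,16],[21,12],[22,8],[25,12],[43,15],[49,0]]
[[2,16],[21,12],[22,8],[25,12],[31,18],[38,12],[43,15],[49,0]]
[[2,16],[21,12],[22,8],[25,12],[31,18],[38,12],[43,15],[49,0]]
[[2,16],[15,19],[16,16],[21,12],[22,8],[25,12],[31,18],[38,12],[43,15],[49,0]]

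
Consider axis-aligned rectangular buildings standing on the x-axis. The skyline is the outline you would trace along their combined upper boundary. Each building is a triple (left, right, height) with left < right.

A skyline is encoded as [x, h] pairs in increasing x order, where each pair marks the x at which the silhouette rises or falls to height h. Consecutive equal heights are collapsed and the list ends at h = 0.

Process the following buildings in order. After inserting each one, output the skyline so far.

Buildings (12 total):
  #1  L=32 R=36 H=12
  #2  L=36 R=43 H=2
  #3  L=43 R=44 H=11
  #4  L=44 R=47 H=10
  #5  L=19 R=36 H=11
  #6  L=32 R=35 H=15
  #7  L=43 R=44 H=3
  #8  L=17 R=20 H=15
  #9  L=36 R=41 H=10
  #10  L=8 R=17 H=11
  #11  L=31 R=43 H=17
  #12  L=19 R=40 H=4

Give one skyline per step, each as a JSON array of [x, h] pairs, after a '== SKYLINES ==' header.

== SKYLINES ==
[[32,12],[36,0]]
[[32,12],[36,2],[43,0]]
[[32,12],[36,2],[43,11],[44,0]]
[[32,12],[36,2],[43,11],[44,10],[47,0]]
[[19,11],[32,12],[36,2],[43,11],[44,10],[47,0]]
[[19,11],[32,15],[35,12],[36,2],[43,11],[44,10],[47,0]]
[[19,11],[32,15],[35,12],[36,2],[43,11],[44,10],[47,0]]
[[17,15],[20,11],[32,15],[35,12],[36,2],[43,11],[44,10],[47,0]]
[[17,15],[20,11],[32,15],[35,12],[36,10],[41,2],[43,11],[44,10],[47,0]]
[[8,11],[17,15],[20,11],[32,15],[35,12],[36,10],[41,2],[43,11],[44,10],[47,0]]
[[8,11],[17,15],[20,11],[31,17],[43,11],[44,10],[47,0]]
[[8,11],[17,15],[20,11],[31,17],[43,11],[44,10],[47,0]]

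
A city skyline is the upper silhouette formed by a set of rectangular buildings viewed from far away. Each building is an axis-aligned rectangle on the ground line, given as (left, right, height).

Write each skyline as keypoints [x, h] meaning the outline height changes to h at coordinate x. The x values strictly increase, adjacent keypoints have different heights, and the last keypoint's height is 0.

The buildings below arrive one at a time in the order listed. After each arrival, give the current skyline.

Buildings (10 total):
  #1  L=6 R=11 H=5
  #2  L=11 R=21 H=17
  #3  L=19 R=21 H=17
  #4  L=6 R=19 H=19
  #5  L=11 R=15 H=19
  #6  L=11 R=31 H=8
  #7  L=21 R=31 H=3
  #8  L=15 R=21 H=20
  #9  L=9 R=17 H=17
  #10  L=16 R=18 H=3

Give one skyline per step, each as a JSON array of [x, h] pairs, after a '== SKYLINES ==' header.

== SKYLINES ==
[[6,5],[11,0]]
[[6,5],[11,17],[21,0]]
[[6,5],[11,17],[21,0]]
[[6,19],[19,17],[21,0]]
[[6,19],[19,17],[21,0]]
[[6,19],[19,17],[21,8],[31,0]]
[[6,19],[19,17],[21,8],[31,0]]
[[6,19],[15,20],[21,8],[31,0]]
[[6,19],[15,20],[21,8],[31,0]]
[[6,19],[15,20],[21,8],[31,0]]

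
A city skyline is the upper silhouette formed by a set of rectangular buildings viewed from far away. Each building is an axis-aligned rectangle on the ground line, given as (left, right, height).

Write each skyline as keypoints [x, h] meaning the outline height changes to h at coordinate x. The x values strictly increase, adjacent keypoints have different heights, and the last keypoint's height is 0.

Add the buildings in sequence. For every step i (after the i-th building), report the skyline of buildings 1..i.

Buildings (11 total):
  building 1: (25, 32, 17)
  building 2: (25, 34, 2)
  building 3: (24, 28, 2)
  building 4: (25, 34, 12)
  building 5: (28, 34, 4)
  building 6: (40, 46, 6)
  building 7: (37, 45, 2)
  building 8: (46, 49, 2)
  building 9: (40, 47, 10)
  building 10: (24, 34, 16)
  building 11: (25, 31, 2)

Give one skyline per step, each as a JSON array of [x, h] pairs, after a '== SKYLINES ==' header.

== SKYLINES ==
[[25,17],[32,0]]
[[25,17],[32,2],[34,0]]
[[24,2],[25,17],[32,2],[34,0]]
[[24,2],[25,17],[32,12],[34,0]]
[[24,2],[25,17],[32,12],[34,0]]
[[24,2],[25,17],[32,12],[34,0],[40,6],[46,0]]
[[24,2],[25,17],[32,12],[34,0],[37,2],[40,6],[46,0]]
[[24,2],[25,17],[32,12],[34,0],[37,2],[40,6],[46,2],[49,0]]
[[24,2],[25,17],[32,12],[34,0],[37,2],[40,10],[47,2],[49,0]]
[[24,16],[25,17],[32,16],[34,0],[37,2],[40,10],[47,2],[49,0]]
[[24,16],[25,17],[32,16],[34,0],[37,2],[40,10],[47,2],[49,0]]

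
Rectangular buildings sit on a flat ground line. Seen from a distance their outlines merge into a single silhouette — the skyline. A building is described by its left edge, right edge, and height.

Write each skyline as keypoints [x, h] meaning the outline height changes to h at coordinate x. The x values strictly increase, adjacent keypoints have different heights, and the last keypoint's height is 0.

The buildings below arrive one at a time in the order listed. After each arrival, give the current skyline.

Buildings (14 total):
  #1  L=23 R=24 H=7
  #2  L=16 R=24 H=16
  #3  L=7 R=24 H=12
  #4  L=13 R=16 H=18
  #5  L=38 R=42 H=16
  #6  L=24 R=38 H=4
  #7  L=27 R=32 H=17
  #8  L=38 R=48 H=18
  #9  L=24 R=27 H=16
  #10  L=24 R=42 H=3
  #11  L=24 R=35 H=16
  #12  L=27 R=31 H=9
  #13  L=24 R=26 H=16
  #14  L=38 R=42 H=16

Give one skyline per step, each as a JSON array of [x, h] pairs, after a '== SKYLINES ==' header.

== SKYLINES ==
[[23,7],[24,0]]
[[16,16],[24,0]]
[[7,12],[16,16],[24,0]]
[[7,12],[13,18],[16,16],[24,0]]
[[7,12],[13,18],[16,16],[24,0],[38,16],[42,0]]
[[7,12],[13,18],[16,16],[24,4],[38,16],[42,0]]
[[7,12],[13,18],[16,16],[24,4],[27,17],[32,4],[38,16],[42,0]]
[[7,12],[13,18],[16,16],[24,4],[27,17],[32,4],[38,18],[48,0]]
[[7,12],[13,18],[16,16],[27,17],[32,4],[38,18],[48,0]]
[[7,12],[13,18],[16,16],[27,17],[32,4],[38,18],[48,0]]
[[7,12],[13,18],[16,16],[27,17],[32,16],[35,4],[38,18],[48,0]]
[[7,12],[13,18],[16,16],[27,17],[32,16],[35,4],[38,18],[48,0]]
[[7,12],[13,18],[16,16],[27,17],[32,16],[35,4],[38,18],[48,0]]
[[7,12],[13,18],[16,16],[27,17],[32,16],[35,4],[38,18],[48,0]]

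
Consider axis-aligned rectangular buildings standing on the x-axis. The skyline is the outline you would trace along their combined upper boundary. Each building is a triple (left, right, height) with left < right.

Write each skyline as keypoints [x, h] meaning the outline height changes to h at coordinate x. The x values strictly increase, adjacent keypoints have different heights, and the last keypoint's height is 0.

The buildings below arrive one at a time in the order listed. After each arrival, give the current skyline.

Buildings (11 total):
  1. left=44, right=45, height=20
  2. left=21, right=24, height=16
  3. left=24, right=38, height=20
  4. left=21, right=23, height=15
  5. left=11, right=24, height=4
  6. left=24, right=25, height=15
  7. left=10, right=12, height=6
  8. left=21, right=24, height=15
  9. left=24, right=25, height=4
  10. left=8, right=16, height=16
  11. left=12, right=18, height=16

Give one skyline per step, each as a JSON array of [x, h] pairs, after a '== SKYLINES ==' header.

== SKYLINES ==
[[44,20],[45,0]]
[[21,16],[24,0],[44,20],[45,0]]
[[21,16],[24,20],[38,0],[44,20],[45,0]]
[[21,16],[24,20],[38,0],[44,20],[45,0]]
[[11,4],[21,16],[24,20],[38,0],[44,20],[45,0]]
[[11,4],[21,16],[24,20],[38,0],[44,20],[45,0]]
[[10,6],[12,4],[21,16],[24,20],[38,0],[44,20],[45,0]]
[[10,6],[12,4],[21,16],[24,20],[38,0],[44,20],[45,0]]
[[10,6],[12,4],[21,16],[24,20],[38,0],[44,20],[45,0]]
[[8,16],[16,4],[21,16],[24,20],[38,0],[44,20],[45,0]]
[[8,16],[18,4],[21,16],[24,20],[38,0],[44,20],[45,0]]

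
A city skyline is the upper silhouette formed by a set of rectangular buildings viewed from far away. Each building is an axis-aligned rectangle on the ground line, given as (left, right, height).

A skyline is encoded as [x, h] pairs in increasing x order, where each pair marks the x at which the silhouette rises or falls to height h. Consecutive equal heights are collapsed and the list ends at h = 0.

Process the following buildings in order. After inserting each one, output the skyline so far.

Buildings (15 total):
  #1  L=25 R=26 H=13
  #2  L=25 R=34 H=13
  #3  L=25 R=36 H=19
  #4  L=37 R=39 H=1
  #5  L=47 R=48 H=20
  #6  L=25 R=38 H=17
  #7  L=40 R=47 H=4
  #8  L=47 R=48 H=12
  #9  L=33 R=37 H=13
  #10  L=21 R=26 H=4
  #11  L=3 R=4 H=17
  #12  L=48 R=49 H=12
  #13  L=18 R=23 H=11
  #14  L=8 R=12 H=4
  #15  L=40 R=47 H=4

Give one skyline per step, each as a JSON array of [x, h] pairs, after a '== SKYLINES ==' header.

== SKYLINES ==
[[25,13],[26,0]]
[[25,13],[34,0]]
[[25,19],[36,0]]
[[25,19],[36,0],[37,1],[39,0]]
[[25,19],[36,0],[37,1],[39,0],[47,20],[48,0]]
[[25,19],[36,17],[38,1],[39,0],[47,20],[48,0]]
[[25,19],[36,17],[38,1],[39,0],[40,4],[47,20],[48,0]]
[[25,19],[36,17],[38,1],[39,0],[40,4],[47,20],[48,0]]
[[25,19],[36,17],[38,1],[39,0],[40,4],[47,20],[48,0]]
[[21,4],[25,19],[36,17],[38,1],[39,0],[40,4],[47,20],[48,0]]
[[3,17],[4,0],[21,4],[25,19],[36,17],[38,1],[39,0],[40,4],[47,20],[48,0]]
[[3,17],[4,0],[21,4],[25,19],[36,17],[38,1],[39,0],[40,4],[47,20],[48,12],[49,0]]
[[3,17],[4,0],[18,11],[23,4],[25,19],[36,17],[38,1],[39,0],[40,4],[47,20],[48,12],[49,0]]
[[3,17],[4,0],[8,4],[12,0],[18,11],[23,4],[25,19],[36,17],[38,1],[39,0],[40,4],[47,20],[48,12],[49,0]]
[[3,17],[4,0],[8,4],[12,0],[18,11],[23,4],[25,19],[36,17],[38,1],[39,0],[40,4],[47,20],[48,12],[49,0]]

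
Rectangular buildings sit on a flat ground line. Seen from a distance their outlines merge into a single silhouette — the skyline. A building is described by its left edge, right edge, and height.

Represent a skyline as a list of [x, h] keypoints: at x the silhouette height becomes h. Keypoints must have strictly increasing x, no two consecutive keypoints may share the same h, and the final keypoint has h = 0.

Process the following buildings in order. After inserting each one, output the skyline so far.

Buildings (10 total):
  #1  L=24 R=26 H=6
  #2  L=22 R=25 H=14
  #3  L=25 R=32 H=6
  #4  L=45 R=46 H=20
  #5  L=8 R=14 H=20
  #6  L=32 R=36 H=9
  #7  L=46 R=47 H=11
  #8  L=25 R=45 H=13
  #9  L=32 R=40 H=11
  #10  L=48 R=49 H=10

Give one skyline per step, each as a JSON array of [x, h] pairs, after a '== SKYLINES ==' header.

== SKYLINES ==
[[24,6],[26,0]]
[[22,14],[25,6],[26,0]]
[[22,14],[25,6],[32,0]]
[[22,14],[25,6],[32,0],[45,20],[46,0]]
[[8,20],[14,0],[22,14],[25,6],[32,0],[45,20],[46,0]]
[[8,20],[14,0],[22,14],[25,6],[32,9],[36,0],[45,20],[46,0]]
[[8,20],[14,0],[22,14],[25,6],[32,9],[36,0],[45,20],[46,11],[47,0]]
[[8,20],[14,0],[22,14],[25,13],[45,20],[46,11],[47,0]]
[[8,20],[14,0],[22,14],[25,13],[45,20],[46,11],[47,0]]
[[8,20],[14,0],[22,14],[25,13],[45,20],[46,11],[47,0],[48,10],[49,0]]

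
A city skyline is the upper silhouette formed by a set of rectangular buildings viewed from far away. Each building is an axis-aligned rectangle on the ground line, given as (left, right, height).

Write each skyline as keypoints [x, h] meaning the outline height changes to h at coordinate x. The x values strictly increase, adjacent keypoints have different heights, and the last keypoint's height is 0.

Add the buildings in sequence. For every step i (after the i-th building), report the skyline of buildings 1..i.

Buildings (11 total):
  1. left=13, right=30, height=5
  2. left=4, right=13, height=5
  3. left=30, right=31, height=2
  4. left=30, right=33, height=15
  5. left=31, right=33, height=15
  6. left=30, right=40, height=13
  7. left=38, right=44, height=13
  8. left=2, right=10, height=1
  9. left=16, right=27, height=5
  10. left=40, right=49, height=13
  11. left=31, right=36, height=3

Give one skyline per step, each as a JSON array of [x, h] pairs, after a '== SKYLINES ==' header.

== SKYLINES ==
[[13,5],[30,0]]
[[4,5],[30,0]]
[[4,5],[30,2],[31,0]]
[[4,5],[30,15],[33,0]]
[[4,5],[30,15],[33,0]]
[[4,5],[30,15],[33,13],[40,0]]
[[4,5],[30,15],[33,13],[44,0]]
[[2,1],[4,5],[30,15],[33,13],[44,0]]
[[2,1],[4,5],[30,15],[33,13],[44,0]]
[[2,1],[4,5],[30,15],[33,13],[49,0]]
[[2,1],[4,5],[30,15],[33,13],[49,0]]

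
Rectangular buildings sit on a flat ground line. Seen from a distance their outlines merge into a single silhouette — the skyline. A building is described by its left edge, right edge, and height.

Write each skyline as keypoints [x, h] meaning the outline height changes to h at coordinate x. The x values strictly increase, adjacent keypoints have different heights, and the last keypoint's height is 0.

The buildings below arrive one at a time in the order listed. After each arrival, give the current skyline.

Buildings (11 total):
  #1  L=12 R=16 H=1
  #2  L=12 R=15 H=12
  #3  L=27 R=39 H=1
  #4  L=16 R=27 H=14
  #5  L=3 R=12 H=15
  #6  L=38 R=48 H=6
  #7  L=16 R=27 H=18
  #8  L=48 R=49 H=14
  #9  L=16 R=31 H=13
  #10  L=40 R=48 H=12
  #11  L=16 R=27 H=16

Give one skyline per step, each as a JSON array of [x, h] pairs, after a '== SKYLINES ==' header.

== SKYLINES ==
[[12,1],[16,0]]
[[12,12],[15,1],[16,0]]
[[12,12],[15,1],[16,0],[27,1],[39,0]]
[[12,12],[15,1],[16,14],[27,1],[39,0]]
[[3,15],[12,12],[15,1],[16,14],[27,1],[39,0]]
[[3,15],[12,12],[15,1],[16,14],[27,1],[38,6],[48,0]]
[[3,15],[12,12],[15,1],[16,18],[27,1],[38,6],[48,0]]
[[3,15],[12,12],[15,1],[16,18],[27,1],[38,6],[48,14],[49,0]]
[[3,15],[12,12],[15,1],[16,18],[27,13],[31,1],[38,6],[48,14],[49,0]]
[[3,15],[12,12],[15,1],[16,18],[27,13],[31,1],[38,6],[40,12],[48,14],[49,0]]
[[3,15],[12,12],[15,1],[16,18],[27,13],[31,1],[38,6],[40,12],[48,14],[49,0]]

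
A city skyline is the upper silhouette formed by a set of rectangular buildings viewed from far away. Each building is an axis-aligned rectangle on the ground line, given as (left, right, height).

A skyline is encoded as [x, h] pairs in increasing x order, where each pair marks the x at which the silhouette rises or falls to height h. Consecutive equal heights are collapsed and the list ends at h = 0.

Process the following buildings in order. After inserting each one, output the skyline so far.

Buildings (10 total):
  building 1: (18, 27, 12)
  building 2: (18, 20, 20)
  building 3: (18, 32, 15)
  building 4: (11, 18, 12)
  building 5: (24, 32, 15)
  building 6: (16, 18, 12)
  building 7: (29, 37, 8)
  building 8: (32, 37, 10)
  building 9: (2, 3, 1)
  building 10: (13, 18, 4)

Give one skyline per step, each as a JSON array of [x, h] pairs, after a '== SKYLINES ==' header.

== SKYLINES ==
[[18,12],[27,0]]
[[18,20],[20,12],[27,0]]
[[18,20],[20,15],[32,0]]
[[11,12],[18,20],[20,15],[32,0]]
[[11,12],[18,20],[20,15],[32,0]]
[[11,12],[18,20],[20,15],[32,0]]
[[11,12],[18,20],[20,15],[32,8],[37,0]]
[[11,12],[18,20],[20,15],[32,10],[37,0]]
[[2,1],[3,0],[11,12],[18,20],[20,15],[32,10],[37,0]]
[[2,1],[3,0],[11,12],[18,20],[20,15],[32,10],[37,0]]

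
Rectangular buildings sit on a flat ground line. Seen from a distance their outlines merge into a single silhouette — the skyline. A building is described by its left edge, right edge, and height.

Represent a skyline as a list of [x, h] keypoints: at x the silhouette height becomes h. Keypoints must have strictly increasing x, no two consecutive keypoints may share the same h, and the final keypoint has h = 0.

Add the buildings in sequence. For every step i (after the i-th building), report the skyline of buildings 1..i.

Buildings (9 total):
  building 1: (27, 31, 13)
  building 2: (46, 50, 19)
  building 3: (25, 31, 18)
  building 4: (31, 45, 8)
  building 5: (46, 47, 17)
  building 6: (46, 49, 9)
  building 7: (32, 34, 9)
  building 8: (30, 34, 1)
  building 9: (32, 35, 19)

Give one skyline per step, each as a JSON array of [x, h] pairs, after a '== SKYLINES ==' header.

== SKYLINES ==
[[27,13],[31,0]]
[[27,13],[31,0],[46,19],[50,0]]
[[25,18],[31,0],[46,19],[50,0]]
[[25,18],[31,8],[45,0],[46,19],[50,0]]
[[25,18],[31,8],[45,0],[46,19],[50,0]]
[[25,18],[31,8],[45,0],[46,19],[50,0]]
[[25,18],[31,8],[32,9],[34,8],[45,0],[46,19],[50,0]]
[[25,18],[31,8],[32,9],[34,8],[45,0],[46,19],[50,0]]
[[25,18],[31,8],[32,19],[35,8],[45,0],[46,19],[50,0]]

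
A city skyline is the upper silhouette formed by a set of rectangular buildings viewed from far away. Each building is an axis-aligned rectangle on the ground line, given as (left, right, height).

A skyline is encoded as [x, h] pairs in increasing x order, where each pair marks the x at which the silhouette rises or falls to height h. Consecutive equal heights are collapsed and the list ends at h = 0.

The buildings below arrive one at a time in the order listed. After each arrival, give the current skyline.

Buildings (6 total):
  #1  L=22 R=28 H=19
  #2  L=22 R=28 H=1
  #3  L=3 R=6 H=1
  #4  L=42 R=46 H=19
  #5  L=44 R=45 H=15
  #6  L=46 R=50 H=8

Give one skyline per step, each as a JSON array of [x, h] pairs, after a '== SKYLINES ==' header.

== SKYLINES ==
[[22,19],[28,0]]
[[22,19],[28,0]]
[[3,1],[6,0],[22,19],[28,0]]
[[3,1],[6,0],[22,19],[28,0],[42,19],[46,0]]
[[3,1],[6,0],[22,19],[28,0],[42,19],[46,0]]
[[3,1],[6,0],[22,19],[28,0],[42,19],[46,8],[50,0]]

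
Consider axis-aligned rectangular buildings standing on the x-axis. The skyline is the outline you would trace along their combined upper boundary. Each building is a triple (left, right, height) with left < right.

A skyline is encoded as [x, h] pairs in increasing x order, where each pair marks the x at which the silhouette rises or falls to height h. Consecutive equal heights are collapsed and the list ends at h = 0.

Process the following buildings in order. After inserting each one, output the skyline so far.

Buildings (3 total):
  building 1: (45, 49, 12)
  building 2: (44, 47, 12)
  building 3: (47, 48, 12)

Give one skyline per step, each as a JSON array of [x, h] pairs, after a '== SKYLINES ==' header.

== SKYLINES ==
[[45,12],[49,0]]
[[44,12],[49,0]]
[[44,12],[49,0]]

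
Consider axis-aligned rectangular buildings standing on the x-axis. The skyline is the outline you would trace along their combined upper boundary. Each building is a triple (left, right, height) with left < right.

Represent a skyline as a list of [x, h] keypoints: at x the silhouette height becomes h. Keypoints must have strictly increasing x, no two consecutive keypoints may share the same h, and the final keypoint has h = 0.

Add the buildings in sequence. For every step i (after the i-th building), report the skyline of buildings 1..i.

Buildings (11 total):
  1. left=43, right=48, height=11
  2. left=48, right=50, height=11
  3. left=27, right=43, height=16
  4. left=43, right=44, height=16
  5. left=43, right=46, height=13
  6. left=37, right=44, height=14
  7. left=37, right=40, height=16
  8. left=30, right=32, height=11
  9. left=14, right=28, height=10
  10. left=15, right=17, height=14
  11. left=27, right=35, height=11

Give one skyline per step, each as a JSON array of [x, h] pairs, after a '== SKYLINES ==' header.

== SKYLINES ==
[[43,11],[48,0]]
[[43,11],[50,0]]
[[27,16],[43,11],[50,0]]
[[27,16],[44,11],[50,0]]
[[27,16],[44,13],[46,11],[50,0]]
[[27,16],[44,13],[46,11],[50,0]]
[[27,16],[44,13],[46,11],[50,0]]
[[27,16],[44,13],[46,11],[50,0]]
[[14,10],[27,16],[44,13],[46,11],[50,0]]
[[14,10],[15,14],[17,10],[27,16],[44,13],[46,11],[50,0]]
[[14,10],[15,14],[17,10],[27,16],[44,13],[46,11],[50,0]]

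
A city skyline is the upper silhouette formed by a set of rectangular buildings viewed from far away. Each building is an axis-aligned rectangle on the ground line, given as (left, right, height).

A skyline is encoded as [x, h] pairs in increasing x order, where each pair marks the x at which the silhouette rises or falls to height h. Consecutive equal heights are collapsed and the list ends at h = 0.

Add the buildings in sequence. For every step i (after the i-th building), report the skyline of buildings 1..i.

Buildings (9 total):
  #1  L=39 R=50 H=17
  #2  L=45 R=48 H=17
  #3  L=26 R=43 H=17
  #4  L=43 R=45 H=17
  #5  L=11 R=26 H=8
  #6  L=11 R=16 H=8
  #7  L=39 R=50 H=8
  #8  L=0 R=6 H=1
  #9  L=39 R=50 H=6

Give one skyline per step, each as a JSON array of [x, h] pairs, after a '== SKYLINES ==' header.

== SKYLINES ==
[[39,17],[50,0]]
[[39,17],[50,0]]
[[26,17],[50,0]]
[[26,17],[50,0]]
[[11,8],[26,17],[50,0]]
[[11,8],[26,17],[50,0]]
[[11,8],[26,17],[50,0]]
[[0,1],[6,0],[11,8],[26,17],[50,0]]
[[0,1],[6,0],[11,8],[26,17],[50,0]]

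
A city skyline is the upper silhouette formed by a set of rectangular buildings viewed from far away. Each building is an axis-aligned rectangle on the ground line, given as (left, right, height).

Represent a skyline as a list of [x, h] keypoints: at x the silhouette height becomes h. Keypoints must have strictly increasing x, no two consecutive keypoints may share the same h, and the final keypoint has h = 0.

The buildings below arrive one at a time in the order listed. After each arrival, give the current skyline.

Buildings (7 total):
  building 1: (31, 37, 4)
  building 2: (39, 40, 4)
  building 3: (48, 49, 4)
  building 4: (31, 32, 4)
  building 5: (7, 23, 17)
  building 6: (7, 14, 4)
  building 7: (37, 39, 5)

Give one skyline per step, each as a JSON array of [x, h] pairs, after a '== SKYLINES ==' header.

== SKYLINES ==
[[31,4],[37,0]]
[[31,4],[37,0],[39,4],[40,0]]
[[31,4],[37,0],[39,4],[40,0],[48,4],[49,0]]
[[31,4],[37,0],[39,4],[40,0],[48,4],[49,0]]
[[7,17],[23,0],[31,4],[37,0],[39,4],[40,0],[48,4],[49,0]]
[[7,17],[23,0],[31,4],[37,0],[39,4],[40,0],[48,4],[49,0]]
[[7,17],[23,0],[31,4],[37,5],[39,4],[40,0],[48,4],[49,0]]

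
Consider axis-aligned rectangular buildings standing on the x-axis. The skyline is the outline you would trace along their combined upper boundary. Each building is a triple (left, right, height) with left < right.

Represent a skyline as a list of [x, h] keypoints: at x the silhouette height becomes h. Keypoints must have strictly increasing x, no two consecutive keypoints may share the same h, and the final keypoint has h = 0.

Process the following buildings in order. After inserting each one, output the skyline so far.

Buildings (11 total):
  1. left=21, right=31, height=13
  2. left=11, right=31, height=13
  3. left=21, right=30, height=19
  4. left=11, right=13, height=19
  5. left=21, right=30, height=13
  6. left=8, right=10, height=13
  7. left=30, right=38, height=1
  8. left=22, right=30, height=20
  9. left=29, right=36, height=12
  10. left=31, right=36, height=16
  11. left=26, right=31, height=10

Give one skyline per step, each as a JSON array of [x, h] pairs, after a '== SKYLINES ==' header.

== SKYLINES ==
[[21,13],[31,0]]
[[11,13],[31,0]]
[[11,13],[21,19],[30,13],[31,0]]
[[11,19],[13,13],[21,19],[30,13],[31,0]]
[[11,19],[13,13],[21,19],[30,13],[31,0]]
[[8,13],[10,0],[11,19],[13,13],[21,19],[30,13],[31,0]]
[[8,13],[10,0],[11,19],[13,13],[21,19],[30,13],[31,1],[38,0]]
[[8,13],[10,0],[11,19],[13,13],[21,19],[22,20],[30,13],[31,1],[38,0]]
[[8,13],[10,0],[11,19],[13,13],[21,19],[22,20],[30,13],[31,12],[36,1],[38,0]]
[[8,13],[10,0],[11,19],[13,13],[21,19],[22,20],[30,13],[31,16],[36,1],[38,0]]
[[8,13],[10,0],[11,19],[13,13],[21,19],[22,20],[30,13],[31,16],[36,1],[38,0]]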